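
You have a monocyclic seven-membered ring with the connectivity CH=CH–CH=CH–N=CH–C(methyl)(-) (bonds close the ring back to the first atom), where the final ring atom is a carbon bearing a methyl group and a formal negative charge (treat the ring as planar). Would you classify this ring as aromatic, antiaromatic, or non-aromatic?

Antiaromatic

Every ring atom contributes a p orbital perpendicular to the ring (the double-bond atoms are sp², each contributing one p electron; each =N– nitrogen is pyridine-type (lone pair in the sp² plane, one electron in the p orbital); the carbanion's lone pair occupies the p orbital), so the π system is cyclic and fully conjugated.
Adding the contributions, 3 × 2 = 6 from the double-bond units + 2 from the C(methyl)(-) atom = 8.
With 8 = 4·2 π electrons, Hückel's rule classifies the planar ring as antiaromatic.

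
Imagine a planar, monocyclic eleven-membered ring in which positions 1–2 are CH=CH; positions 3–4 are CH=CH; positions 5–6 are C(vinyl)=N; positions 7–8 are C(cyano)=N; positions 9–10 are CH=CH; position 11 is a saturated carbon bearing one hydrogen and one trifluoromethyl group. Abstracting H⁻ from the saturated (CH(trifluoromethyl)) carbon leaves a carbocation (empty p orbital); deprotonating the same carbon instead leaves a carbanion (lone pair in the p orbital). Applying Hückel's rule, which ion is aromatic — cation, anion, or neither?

The cation

In either ion the ring is fully conjugated: every atom, including the new sp² carbon, supplies a p orbital.
Cation: 5 × 2 + 0 = 10 π electrons → 4(2)+2, aromatic.
Anion: 5 × 2 + 2 = 12 π electrons → 4(3), antiaromatic.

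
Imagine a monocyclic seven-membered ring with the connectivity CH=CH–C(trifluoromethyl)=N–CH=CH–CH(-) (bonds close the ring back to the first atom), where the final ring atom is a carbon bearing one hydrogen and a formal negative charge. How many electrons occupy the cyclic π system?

Check conjugation: each doubly-bonded ring atom is sp² with one p-orbital electron; each =N– nitrogen is pyridine-type (lone pair in the sp² plane, one electron in the p orbital); the carbanion's lone pair occupies the p orbital — every position has a p orbital, so the cyclic π system is continuous.
Counting π electrons: 3 × 2 = 6 from the double-bond units + 2 from the CH(-) atom = 8.

8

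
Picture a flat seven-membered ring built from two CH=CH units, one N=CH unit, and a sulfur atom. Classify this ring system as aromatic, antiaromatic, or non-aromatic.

Antiaromatic

Check conjugation: every atom in a ring double bond is sp² and brings one electron to the p orbital; the doubly-bonded nitrogens are pyridine-type — their lone pairs lie in the ring plane, leaving one electron in the p orbital; the sulfur donates one lone pair from its p orbital — every position has a p orbital, so the cyclic π system is continuous.
Adding the contributions, 3 × 2 = 6 from the double-bond units + 2 from the S atom = 8.
With 8 = 4·2 π electrons, Hückel's rule classifies the planar ring as antiaromatic.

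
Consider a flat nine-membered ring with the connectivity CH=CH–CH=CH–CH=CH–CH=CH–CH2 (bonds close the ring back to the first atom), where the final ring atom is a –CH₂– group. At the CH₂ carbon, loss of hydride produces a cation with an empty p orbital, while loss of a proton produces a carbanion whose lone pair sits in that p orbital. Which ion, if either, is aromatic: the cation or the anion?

Once that carbon is sp², every ring atom has a p orbital and both ions are fully conjugated.
Cation: 4 × 2 + 0 = 8 π electrons → 4(2), antiaromatic.
Anion: 4 × 2 + 2 = 10 π electrons → 4(2)+2, aromatic.

The anion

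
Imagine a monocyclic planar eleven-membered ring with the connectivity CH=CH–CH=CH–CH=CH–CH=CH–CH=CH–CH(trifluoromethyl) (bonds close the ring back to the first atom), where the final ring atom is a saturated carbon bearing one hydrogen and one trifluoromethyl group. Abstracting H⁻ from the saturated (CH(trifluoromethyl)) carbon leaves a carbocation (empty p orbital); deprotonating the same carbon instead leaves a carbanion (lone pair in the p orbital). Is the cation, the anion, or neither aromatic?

Once that carbon is sp², every ring atom has a p orbital and both ions are fully conjugated.
Cation: 5 × 2 + 0 = 10 π electrons → 4(2)+2, aromatic.
Anion: 5 × 2 + 2 = 12 π electrons → 4(3), antiaromatic.

The cation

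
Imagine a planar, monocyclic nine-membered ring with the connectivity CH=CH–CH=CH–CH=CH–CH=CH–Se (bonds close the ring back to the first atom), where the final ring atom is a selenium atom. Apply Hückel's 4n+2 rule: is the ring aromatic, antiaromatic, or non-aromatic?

Aromatic

The p orbitals form a continuous loop: the double-bond atoms are sp², each contributing one p electron; the selenium donates one lone pair from its p orbital. The ring is fully conjugated.
Adding the contributions, 4 × 2 = 8 from the double-bond units + 2 from the Se atom = 10.
That gives a 4n+2 count (10, n = 2).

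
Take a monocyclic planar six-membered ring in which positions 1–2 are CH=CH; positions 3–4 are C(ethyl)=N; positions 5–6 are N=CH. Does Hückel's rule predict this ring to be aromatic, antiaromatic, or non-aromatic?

Aromatic

Check conjugation: each doubly-bonded ring atom is sp² with one p-orbital electron; the doubly-bonded nitrogens are pyridine-type — their lone pairs lie in the ring plane, leaving one electron in the p orbital — every position has a p orbital, so the cyclic π system is continuous.
Adding the contributions, 3 × 2 = 6 from the 3 double-bond units.
Since 6 = 4·1 + 2, the ring meets the 4n+2 criterion.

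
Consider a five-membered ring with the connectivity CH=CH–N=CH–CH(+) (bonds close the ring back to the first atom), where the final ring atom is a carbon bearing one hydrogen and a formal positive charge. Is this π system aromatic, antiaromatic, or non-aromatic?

The p orbitals form a continuous loop: every atom in a ring double bond is sp² and brings one electron to the p orbital; each sp² =N– keeps its lone pair in-plane and puts one electron into the π system; the carbocation has an empty p orbital. The ring is fully conjugated.
Tallying contributions gives 2 × 2 = 4 from the double-bond units + 0 from the CH(+) atom = 4.
A 4n π count (4, n = 1) in a planar conjugated ring means antiaromatic.

Antiaromatic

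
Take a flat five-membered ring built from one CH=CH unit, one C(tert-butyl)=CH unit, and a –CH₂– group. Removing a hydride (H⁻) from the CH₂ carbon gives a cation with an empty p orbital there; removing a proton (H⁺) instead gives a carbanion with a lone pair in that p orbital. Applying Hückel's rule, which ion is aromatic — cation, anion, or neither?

The anion

Once that carbon is sp², every ring atom has a p orbital and both ions are fully conjugated.
Cation: 2 × 2 + 0 = 4 π electrons → 4(1), antiaromatic.
Anion: 2 × 2 + 2 = 6 π electrons → 4(1)+2, aromatic.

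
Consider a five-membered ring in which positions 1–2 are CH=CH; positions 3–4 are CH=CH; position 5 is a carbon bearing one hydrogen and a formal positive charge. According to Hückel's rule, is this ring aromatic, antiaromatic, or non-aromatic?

Every ring atom contributes a p orbital perpendicular to the ring (every atom in a ring double bond is sp² and brings one electron to the p orbital; the carbocation has an empty p orbital), so the π system is cyclic and fully conjugated.
Counting π electrons: 2 × 2 = 4 from the double-bond units + 0 from the CH(+) atom = 4.
A 4n π count (4, n = 1) in a planar conjugated ring means antiaromatic.
This is the cyclopentadienyl cation.

Antiaromatic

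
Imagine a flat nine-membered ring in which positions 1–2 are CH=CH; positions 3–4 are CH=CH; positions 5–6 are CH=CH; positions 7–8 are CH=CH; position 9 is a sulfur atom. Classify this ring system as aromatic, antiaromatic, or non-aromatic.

Aromatic

The p orbitals form a continuous loop: every atom in a ring double bond is sp² and brings one electron to the p orbital; the sulfur donates one lone pair from its p orbital. The ring is fully conjugated.
Adding the contributions, 4 × 2 = 8 from the double-bond units + 2 from the S atom = 10.
With 10 π electrons (n = 2), the Hückel 4n+2 condition holds.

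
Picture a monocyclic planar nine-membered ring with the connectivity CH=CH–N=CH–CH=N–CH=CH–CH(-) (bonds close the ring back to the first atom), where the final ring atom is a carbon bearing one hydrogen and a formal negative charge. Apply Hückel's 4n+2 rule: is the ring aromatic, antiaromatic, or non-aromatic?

Aromatic

The p orbitals form a continuous loop: every atom in a ring double bond is sp² and brings one electron to the p orbital; each sp² =N– keeps its lone pair in-plane and puts one electron into the π system; the carbanion's lone pair occupies the p orbital. The ring is fully conjugated.
Adding the contributions, 4 × 2 = 8 from the double-bond units + 2 from the CH(-) atom = 10.
That gives a 4n+2 count (10, n = 2).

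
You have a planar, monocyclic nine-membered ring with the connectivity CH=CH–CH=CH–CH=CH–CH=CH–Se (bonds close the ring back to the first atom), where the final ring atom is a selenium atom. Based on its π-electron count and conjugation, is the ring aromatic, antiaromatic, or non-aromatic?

Every ring atom contributes a p orbital perpendicular to the ring (every atom in a ring double bond is sp² and brings one electron to the p orbital; the selenium donates one lone pair from its p orbital), so the π system is cyclic and fully conjugated.
Adding the contributions, 4 × 2 = 8 from the double-bond units + 2 from the Se atom = 10.
That gives a 4n+2 count (10, n = 2).

Aromatic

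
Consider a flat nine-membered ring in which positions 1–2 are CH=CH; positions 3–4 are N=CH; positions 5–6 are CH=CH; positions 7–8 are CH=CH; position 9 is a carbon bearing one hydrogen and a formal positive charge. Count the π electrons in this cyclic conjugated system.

8

The p orbitals form a continuous loop: each doubly-bonded ring atom is sp² with one p-orbital electron; each =N– nitrogen is pyridine-type (lone pair in the sp² plane, one electron in the p orbital); the carbocation has an empty p orbital. The ring is fully conjugated.
Tallying contributions gives 4 × 2 = 8 from the double-bond units + 0 from the CH(+) atom = 8.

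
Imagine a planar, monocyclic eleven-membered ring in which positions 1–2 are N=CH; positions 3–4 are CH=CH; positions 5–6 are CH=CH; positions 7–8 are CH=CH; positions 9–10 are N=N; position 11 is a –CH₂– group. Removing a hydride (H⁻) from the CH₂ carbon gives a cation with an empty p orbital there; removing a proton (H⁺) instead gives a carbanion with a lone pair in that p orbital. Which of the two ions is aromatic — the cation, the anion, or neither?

The cation

Once that carbon is sp², every ring atom has a p orbital and both ions are fully conjugated.
Cation: 5 × 2 + 0 = 10 π electrons → 4(2)+2, aromatic.
Anion: 5 × 2 + 2 = 12 π electrons → 4(3), antiaromatic.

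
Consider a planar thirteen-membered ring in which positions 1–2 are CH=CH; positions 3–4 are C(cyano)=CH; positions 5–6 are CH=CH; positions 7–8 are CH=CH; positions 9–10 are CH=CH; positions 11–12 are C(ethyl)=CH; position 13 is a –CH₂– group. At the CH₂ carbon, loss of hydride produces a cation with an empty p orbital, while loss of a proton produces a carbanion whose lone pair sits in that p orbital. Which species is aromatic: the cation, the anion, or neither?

In both ions every ring atom is sp² and contributes a p orbital, so both rings are fully conjugated.
Cation: 6 × 2 + 0 = 12 π electrons → 4(3), antiaromatic.
Anion: 6 × 2 + 2 = 14 π electrons → 4(3)+2, aromatic.

The anion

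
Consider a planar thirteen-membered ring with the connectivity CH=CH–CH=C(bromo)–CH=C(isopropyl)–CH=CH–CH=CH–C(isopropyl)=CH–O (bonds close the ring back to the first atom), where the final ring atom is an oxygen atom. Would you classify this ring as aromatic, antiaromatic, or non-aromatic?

Aromatic

Every ring atom contributes a p orbital perpendicular to the ring (the double-bond atoms are sp², each contributing one p electron; the oxygen donates one lone pair from its p orbital), so the π system is cyclic and fully conjugated.
π-electron count: 6 × 2 = 12 from the double-bond units + 2 from the O atom = 14.
With 14 π electrons (n = 3), the Hückel 4n+2 condition holds.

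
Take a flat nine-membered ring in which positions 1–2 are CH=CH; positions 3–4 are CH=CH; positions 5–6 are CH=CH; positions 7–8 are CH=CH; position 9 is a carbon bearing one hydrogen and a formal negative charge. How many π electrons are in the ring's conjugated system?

Check conjugation: each doubly-bonded ring atom is sp² with one p-orbital electron; the carbanion's lone pair occupies the p orbital — every position has a p orbital, so the cyclic π system is continuous.
π-electron count: 4 × 2 = 8 from the double-bond units + 2 from the CH(-) atom = 10.

10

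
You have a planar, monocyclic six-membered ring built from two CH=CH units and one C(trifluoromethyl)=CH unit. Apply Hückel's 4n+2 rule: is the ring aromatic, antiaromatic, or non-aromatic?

Aromatic

Check conjugation: each doubly-bonded ring atom is sp² with one p-orbital electron — every position has a p orbital, so the cyclic π system is continuous.
π-electron count: 3 × 2 = 6 from the 3 double-bond units.
6 = 4(1) + 2, which satisfies Hückel's 4n+2 rule.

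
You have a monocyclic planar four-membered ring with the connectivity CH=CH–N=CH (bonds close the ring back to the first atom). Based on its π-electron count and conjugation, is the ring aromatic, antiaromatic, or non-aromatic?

All ring atoms are sp² and supply a p orbital to the ring (the double-bond atoms are sp², each contributing one p electron; each =N– nitrogen is pyridine-type (lone pair in the sp² plane, one electron in the p orbital)); the conjugation is uninterrupted.
π-electron count: 2 × 2 = 4 from the 2 double-bond units.
With 4 = 4·1 π electrons, Hückel's rule classifies the planar ring as antiaromatic.

Antiaromatic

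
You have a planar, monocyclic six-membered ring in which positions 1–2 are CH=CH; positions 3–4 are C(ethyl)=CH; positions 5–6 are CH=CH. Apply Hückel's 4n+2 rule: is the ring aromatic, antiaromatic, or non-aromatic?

All ring atoms are sp² and supply a p orbital to the ring (the double-bond atoms are sp², each contributing one p electron); the conjugation is uninterrupted.
Adding the contributions, 3 × 2 = 6 from the 3 double-bond units.
Since 6 = 4·1 + 2, the ring meets the 4n+2 criterion.

Aromatic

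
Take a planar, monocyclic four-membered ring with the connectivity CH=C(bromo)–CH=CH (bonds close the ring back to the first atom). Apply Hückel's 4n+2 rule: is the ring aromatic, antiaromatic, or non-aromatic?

Antiaromatic

The p orbitals form a continuous loop: every atom in a ring double bond is sp² and brings one electron to the p orbital. The ring is fully conjugated.
Adding the contributions, 2 × 2 = 4 from the 2 double-bond units.
4 is a 4n count (n = 1), so the planar conjugated ring is antiaromatic.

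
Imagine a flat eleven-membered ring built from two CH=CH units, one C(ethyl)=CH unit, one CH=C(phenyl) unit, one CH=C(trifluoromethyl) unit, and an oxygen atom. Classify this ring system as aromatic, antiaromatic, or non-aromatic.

Antiaromatic

Every ring atom contributes a p orbital perpendicular to the ring (the double-bond atoms are sp², each contributing one p electron; the oxygen donates one lone pair from its p orbital), so the π system is cyclic and fully conjugated.
π-electron count: 5 × 2 = 10 from the double-bond units + 2 from the O atom = 12.
With 12 = 4·3 π electrons, Hückel's rule classifies the planar ring as antiaromatic.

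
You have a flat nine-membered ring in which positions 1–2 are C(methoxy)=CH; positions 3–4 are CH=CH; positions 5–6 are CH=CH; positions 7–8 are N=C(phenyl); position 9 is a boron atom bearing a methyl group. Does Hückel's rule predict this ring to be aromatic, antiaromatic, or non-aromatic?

Antiaromatic

The p orbitals form a continuous loop: each doubly-bonded ring atom is sp² with one p-orbital electron; each sp² =N– keeps its lone pair in-plane and puts one electron into the π system; the boron has an empty p orbital. The ring is fully conjugated.
π-electron count: 4 × 2 = 8 from the double-bond units + 0 from the B(methyl) atom = 8.
A 4n π count (8, n = 2) in a planar conjugated ring means antiaromatic.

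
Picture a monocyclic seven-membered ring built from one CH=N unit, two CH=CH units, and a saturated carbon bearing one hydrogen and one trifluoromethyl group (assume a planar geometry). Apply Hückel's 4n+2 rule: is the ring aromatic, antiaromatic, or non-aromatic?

Non-aromatic

At the CH(trifluoromethyl) position, that saturated carbon is sp³ and has no p orbital in the ring π system; the ring's p-orbital overlap is broken there.
Without a continuous loop of overlapping p orbitals the Hückel electron count never comes into play.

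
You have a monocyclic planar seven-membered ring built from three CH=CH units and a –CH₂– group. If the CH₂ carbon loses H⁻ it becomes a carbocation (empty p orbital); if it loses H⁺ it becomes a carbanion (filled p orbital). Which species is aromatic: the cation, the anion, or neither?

In either ion the ring is fully conjugated: every atom, including the new sp² carbon, supplies a p orbital.
Cation: 3 × 2 + 0 = 6 π electrons → 4(1)+2, aromatic.
Anion: 3 × 2 + 2 = 8 π electrons → 4(2), antiaromatic.

The cation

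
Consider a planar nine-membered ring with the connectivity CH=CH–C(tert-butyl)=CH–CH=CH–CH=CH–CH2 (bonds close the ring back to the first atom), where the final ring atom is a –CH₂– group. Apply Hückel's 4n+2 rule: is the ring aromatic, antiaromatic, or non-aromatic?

The CH2 position has four σ bonds — the tetrahedral CH₂ carbon is sp³ and has no p orbital in the ring π system — so the cyclic conjugation is interrupted.
Hückel's rule only applies to fully conjugated rings, so this one is simply non-aromatic.

Non-aromatic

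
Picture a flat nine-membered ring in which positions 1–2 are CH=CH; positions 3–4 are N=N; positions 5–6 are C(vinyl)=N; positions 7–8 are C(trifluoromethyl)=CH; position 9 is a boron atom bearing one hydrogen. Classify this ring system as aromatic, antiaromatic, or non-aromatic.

The p orbitals form a continuous loop: the double-bond atoms are sp², each contributing one p electron; the doubly-bonded nitrogens are pyridine-type — their lone pairs lie in the ring plane, leaving one electron in the p orbital; the boron has an empty p orbital. The ring is fully conjugated.
Counting π electrons: 4 × 2 = 8 from the double-bond units + 0 from the BH atom = 8.
With 8 = 4·2 π electrons, Hückel's rule classifies the planar ring as antiaromatic.

Antiaromatic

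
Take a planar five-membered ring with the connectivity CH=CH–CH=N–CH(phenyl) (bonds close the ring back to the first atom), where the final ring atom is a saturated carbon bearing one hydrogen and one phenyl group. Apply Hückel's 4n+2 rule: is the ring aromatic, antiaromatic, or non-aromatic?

The CH(phenyl) position has four σ bonds — that saturated carbon is sp³ and has no p orbital in the ring π system — so the cyclic conjugation is interrupted.
Without a continuous loop of overlapping p orbitals the Hückel electron count never comes into play.

Non-aromatic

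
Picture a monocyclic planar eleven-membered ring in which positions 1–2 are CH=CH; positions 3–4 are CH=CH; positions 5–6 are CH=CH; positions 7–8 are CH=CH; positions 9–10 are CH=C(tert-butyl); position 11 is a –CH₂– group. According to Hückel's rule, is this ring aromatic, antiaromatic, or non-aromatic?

Because the tetrahedral CH₂ carbon is sp³ and has no p orbital in the ring π system at the CH2 position, the π system cannot extend all the way around the ring.
Broken conjugation rules out both aromaticity and antiaromaticity.

Non-aromatic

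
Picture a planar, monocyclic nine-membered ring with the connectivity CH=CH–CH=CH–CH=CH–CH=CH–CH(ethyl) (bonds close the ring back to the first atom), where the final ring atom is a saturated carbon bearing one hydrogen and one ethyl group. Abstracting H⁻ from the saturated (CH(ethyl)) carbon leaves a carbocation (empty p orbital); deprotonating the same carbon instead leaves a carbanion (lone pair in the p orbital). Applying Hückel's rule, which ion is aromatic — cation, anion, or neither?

Once that carbon is sp², every ring atom has a p orbital and both ions are fully conjugated.
Cation: 4 × 2 + 0 = 8 π electrons → 4(2), antiaromatic.
Anion: 4 × 2 + 2 = 10 π electrons → 4(2)+2, aromatic.

The anion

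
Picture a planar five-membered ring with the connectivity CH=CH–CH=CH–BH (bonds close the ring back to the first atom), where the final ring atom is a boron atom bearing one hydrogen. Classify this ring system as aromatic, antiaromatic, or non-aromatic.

Antiaromatic

All ring atoms are sp² and supply a p orbital to the ring (the double-bond atoms are sp², each contributing one p electron; the boron has an empty p orbital); the conjugation is uninterrupted.
Adding the contributions, 2 × 2 = 4 from the double-bond units + 0 from the BH atom = 4.
4 is a 4n count (n = 1), so the planar conjugated ring is antiaromatic.
(This ring is borole.)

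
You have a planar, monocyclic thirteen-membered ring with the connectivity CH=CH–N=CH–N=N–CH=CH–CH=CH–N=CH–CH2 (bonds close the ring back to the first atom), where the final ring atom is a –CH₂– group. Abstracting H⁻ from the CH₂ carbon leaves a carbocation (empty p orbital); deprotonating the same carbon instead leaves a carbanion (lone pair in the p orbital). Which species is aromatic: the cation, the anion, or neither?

The anion

In both ions every ring atom is sp² and contributes a p orbital, so both rings are fully conjugated.
Cation: 6 × 2 + 0 = 12 π electrons → 4(3), antiaromatic.
Anion: 6 × 2 + 2 = 14 π electrons → 4(3)+2, aromatic.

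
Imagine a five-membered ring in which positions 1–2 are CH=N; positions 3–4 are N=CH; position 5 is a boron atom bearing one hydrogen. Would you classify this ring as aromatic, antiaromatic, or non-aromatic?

Antiaromatic

Check conjugation: the double-bond atoms are sp², each contributing one p electron; the doubly-bonded nitrogens are pyridine-type — their lone pairs lie in the ring plane, leaving one electron in the p orbital; the boron has an empty p orbital — every position has a p orbital, so the cyclic π system is continuous.
Tallying contributions gives 2 × 2 = 4 from the double-bond units + 0 from the BH atom = 4.
A 4n π count (4, n = 1) in a planar conjugated ring means antiaromatic.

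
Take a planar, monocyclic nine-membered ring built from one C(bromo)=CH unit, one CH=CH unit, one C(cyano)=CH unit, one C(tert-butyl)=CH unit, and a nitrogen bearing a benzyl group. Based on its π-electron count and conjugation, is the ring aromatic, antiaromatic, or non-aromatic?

The p orbitals form a continuous loop: the double-bond atoms are sp², each contributing one p electron; the pyrrole-type nitrogen donates its lone pair from the p orbital. The ring is fully conjugated.
Tallying contributions gives 4 × 2 = 8 from the double-bond units + 2 from the N(benzyl) atom = 10.
Since 10 = 4·2 + 2, the ring meets the 4n+2 criterion.

Aromatic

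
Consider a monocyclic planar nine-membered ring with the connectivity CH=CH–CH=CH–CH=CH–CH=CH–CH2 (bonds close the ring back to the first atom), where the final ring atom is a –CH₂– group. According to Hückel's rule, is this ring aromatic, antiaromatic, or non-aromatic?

The CH2 carbon is saturated: the tetrahedral CH₂ carbon is sp³ and has no p orbital in the ring π system. Conjugation is not continuous around the ring.
Broken conjugation rules out both aromaticity and antiaromaticity.

Non-aromatic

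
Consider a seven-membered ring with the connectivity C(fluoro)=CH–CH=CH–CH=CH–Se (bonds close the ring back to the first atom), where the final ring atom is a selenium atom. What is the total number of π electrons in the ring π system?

The p orbitals form a continuous loop: every atom in a ring double bond is sp² and brings one electron to the p orbital; the selenium donates one lone pair from its p orbital. The ring is fully conjugated.
π-electron count: 3 × 2 = 6 from the double-bond units + 2 from the Se atom = 8.

8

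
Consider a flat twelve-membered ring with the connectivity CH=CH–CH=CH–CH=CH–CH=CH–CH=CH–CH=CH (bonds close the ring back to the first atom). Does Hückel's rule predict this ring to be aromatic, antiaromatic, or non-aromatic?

Antiaromatic

All ring atoms are sp² and supply a p orbital to the ring (every atom in a ring double bond is sp² and brings one electron to the p orbital); the conjugation is uninterrupted.
Tallying contributions gives 6 × 2 = 12 from the 6 double-bond units.
12 is a 4n count (n = 3), so the planar conjugated ring is antiaromatic.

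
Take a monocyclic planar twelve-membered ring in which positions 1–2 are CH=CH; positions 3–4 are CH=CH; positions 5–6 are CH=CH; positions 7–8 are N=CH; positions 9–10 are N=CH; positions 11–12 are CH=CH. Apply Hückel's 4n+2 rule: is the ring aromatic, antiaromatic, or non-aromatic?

Antiaromatic

Every ring atom contributes a p orbital perpendicular to the ring (every atom in a ring double bond is sp² and brings one electron to the p orbital; each sp² =N– keeps its lone pair in-plane and puts one electron into the π system), so the π system is cyclic and fully conjugated.
Counting π electrons: 6 × 2 = 12 from the 6 double-bond units.
12 is a 4n count (n = 3), so the planar conjugated ring is antiaromatic.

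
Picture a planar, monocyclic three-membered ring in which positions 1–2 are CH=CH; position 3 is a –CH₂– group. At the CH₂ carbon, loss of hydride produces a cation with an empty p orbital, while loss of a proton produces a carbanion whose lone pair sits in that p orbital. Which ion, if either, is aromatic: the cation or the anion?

Both ions have a continuous loop of p orbitals — each ring atom is sp².
Cation: 1 × 2 + 0 = 2 π electrons → 4(0)+2, aromatic.
Anion: 1 × 2 + 2 = 4 π electrons → 4(1), antiaromatic.

The cation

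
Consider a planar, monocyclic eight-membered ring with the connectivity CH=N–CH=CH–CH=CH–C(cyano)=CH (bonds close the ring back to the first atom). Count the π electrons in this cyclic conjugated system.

8

The p orbitals form a continuous loop: every atom in a ring double bond is sp² and brings one electron to the p orbital; each =N– nitrogen is pyridine-type (lone pair in the sp² plane, one electron in the p orbital). The ring is fully conjugated.
Adding the contributions, 4 × 2 = 8 from the 4 double-bond units.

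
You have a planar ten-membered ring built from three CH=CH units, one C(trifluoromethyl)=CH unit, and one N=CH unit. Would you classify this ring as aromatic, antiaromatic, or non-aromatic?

All ring atoms are sp² and supply a p orbital to the ring (the double-bond atoms are sp², each contributing one p electron; the doubly-bonded nitrogens are pyridine-type — their lone pairs lie in the ring plane, leaving one electron in the p orbital); the conjugation is uninterrupted.
Adding the contributions, 5 × 2 = 10 from the 5 double-bond units.
Since 10 = 4·2 + 2, the ring meets the 4n+2 criterion.

Aromatic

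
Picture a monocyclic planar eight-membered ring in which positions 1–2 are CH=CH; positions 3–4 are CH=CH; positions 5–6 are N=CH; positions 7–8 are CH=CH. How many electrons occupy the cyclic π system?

Check conjugation: the double-bond atoms are sp², each contributing one p electron; the doubly-bonded nitrogens are pyridine-type — their lone pairs lie in the ring plane, leaving one electron in the p orbital — every position has a p orbital, so the cyclic π system is continuous.
Counting π electrons: 4 × 2 = 8 from the 4 double-bond units.

8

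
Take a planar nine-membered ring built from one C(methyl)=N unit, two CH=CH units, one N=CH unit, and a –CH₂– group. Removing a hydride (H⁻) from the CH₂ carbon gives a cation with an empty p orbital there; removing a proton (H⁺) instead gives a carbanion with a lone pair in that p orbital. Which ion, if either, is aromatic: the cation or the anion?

Once that carbon is sp², every ring atom has a p orbital and both ions are fully conjugated.
Cation: 4 × 2 + 0 = 8 π electrons → 4(2), antiaromatic.
Anion: 4 × 2 + 2 = 10 π electrons → 4(2)+2, aromatic.

The anion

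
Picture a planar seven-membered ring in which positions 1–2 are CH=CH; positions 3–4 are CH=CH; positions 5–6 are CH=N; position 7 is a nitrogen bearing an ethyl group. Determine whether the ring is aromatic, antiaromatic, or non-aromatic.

All ring atoms are sp² and supply a p orbital to the ring (each doubly-bonded ring atom is sp² with one p-orbital electron; each =N– nitrogen is pyridine-type (lone pair in the sp² plane, one electron in the p orbital); the pyrrole-type nitrogen donates its lone pair from the p orbital); the conjugation is uninterrupted.
Adding the contributions, 3 × 2 = 6 from the double-bond units + 2 from the N(ethyl) atom = 8.
8 = 4(2); a planar, fully conjugated 4n system is antiaromatic.

Antiaromatic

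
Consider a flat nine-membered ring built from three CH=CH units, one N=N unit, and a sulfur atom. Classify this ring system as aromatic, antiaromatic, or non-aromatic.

Aromatic

Every ring atom contributes a p orbital perpendicular to the ring (each doubly-bonded ring atom is sp² with one p-orbital electron; each =N– nitrogen is pyridine-type (lone pair in the sp² plane, one electron in the p orbital); the sulfur donates one lone pair from its p orbital), so the π system is cyclic and fully conjugated.
π-electron count: 4 × 2 = 8 from the double-bond units + 2 from the S atom = 10.
With 10 π electrons (n = 2), the Hückel 4n+2 condition holds.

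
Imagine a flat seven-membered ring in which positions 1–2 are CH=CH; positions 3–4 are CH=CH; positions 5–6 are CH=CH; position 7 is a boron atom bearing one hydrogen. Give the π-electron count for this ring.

Every ring atom contributes a p orbital perpendicular to the ring (every atom in a ring double bond is sp² and brings one electron to the p orbital; the boron has an empty p orbital), so the π system is cyclic and fully conjugated.
Adding the contributions, 3 × 2 = 6 from the double-bond units + 0 from the BH atom = 6.

6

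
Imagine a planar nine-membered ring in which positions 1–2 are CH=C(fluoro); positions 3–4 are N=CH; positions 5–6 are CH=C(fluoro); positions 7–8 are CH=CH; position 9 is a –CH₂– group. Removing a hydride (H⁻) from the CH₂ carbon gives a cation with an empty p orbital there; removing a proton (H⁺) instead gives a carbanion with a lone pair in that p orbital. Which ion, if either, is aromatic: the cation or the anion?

The anion

Both ions have a continuous loop of p orbitals — each ring atom is sp².
Cation: 4 × 2 + 0 = 8 π electrons → 4(2), antiaromatic.
Anion: 4 × 2 + 2 = 10 π electrons → 4(2)+2, aromatic.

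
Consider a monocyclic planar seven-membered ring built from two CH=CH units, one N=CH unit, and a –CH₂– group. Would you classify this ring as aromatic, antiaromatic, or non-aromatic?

Non-aromatic

The CH2 position has four σ bonds — the tetrahedral CH₂ carbon is sp³ and has no p orbital in the ring π system — so the cyclic conjugation is interrupted.
Hückel's rule only applies to fully conjugated rings, so this one is simply non-aromatic.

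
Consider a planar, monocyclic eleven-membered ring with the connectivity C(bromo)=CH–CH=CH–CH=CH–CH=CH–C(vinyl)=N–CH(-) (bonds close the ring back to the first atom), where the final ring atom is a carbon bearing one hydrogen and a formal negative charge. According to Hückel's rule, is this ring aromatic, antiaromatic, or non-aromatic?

Check conjugation: every atom in a ring double bond is sp² and brings one electron to the p orbital; each =N– nitrogen is pyridine-type (lone pair in the sp² plane, one electron in the p orbital); the carbanion's lone pair occupies the p orbital — every position has a p orbital, so the cyclic π system is continuous.
Tallying contributions gives 5 × 2 = 10 from the double-bond units + 2 from the CH(-) atom = 12.
A 4n π count (12, n = 3) in a planar conjugated ring means antiaromatic.

Antiaromatic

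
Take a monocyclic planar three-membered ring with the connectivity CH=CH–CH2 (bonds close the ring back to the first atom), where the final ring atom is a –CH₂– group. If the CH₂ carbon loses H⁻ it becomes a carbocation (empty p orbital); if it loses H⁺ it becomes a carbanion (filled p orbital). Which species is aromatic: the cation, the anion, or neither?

Both ions have a continuous loop of p orbitals — each ring atom is sp².
Cation: 1 × 2 + 0 = 2 π electrons → 4(0)+2, aromatic.
Anion: 1 × 2 + 2 = 4 π electrons → 4(1), antiaromatic.

The cation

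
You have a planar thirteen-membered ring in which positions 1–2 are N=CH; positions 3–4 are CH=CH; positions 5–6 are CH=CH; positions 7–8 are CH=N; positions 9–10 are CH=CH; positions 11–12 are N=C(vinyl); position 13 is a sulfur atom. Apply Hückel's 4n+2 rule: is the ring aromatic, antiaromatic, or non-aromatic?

Aromatic

Check conjugation: each doubly-bonded ring atom is sp² with one p-orbital electron; the doubly-bonded nitrogens are pyridine-type — their lone pairs lie in the ring plane, leaving one electron in the p orbital; the sulfur donates one lone pair from its p orbital — every position has a p orbital, so the cyclic π system is continuous.
Tallying contributions gives 6 × 2 = 12 from the double-bond units + 2 from the S atom = 14.
Since 14 = 4·3 + 2, the ring meets the 4n+2 criterion.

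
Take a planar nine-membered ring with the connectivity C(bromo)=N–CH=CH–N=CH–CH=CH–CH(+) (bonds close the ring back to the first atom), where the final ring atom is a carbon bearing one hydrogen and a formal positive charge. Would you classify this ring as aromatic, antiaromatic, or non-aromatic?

Antiaromatic

The p orbitals form a continuous loop: the double-bond atoms are sp², each contributing one p electron; each sp² =N– keeps its lone pair in-plane and puts one electron into the π system; the carbocation has an empty p orbital. The ring is fully conjugated.
π-electron count: 4 × 2 = 8 from the double-bond units + 0 from the CH(+) atom = 8.
With 8 = 4·2 π electrons, Hückel's rule classifies the planar ring as antiaromatic.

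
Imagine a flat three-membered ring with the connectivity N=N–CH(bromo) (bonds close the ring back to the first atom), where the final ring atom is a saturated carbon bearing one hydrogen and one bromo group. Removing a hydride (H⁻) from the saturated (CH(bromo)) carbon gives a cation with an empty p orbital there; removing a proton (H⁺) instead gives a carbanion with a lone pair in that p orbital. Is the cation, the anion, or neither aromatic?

In both ions every ring atom is sp² and contributes a p orbital, so both rings are fully conjugated.
Cation: 1 × 2 + 0 = 2 π electrons → 4(0)+2, aromatic.
Anion: 1 × 2 + 2 = 4 π electrons → 4(1), antiaromatic.

The cation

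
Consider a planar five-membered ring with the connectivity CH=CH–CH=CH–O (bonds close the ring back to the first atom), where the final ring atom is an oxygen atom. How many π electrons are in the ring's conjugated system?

Check conjugation: each doubly-bonded ring atom is sp² with one p-orbital electron; the oxygen donates one lone pair from its p orbital — every position has a p orbital, so the cyclic π system is continuous.
π-electron count: 2 × 2 = 4 from the double-bond units + 2 from the O atom = 6.
This is furan.

6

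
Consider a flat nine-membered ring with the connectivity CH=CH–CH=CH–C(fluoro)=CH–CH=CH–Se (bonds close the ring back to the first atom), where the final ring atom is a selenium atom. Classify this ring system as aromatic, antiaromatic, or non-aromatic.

Every ring atom contributes a p orbital perpendicular to the ring (each doubly-bonded ring atom is sp² with one p-orbital electron; the selenium donates one lone pair from its p orbital), so the π system is cyclic and fully conjugated.
Counting π electrons: 4 × 2 = 8 from the double-bond units + 2 from the Se atom = 10.
With 10 π electrons (n = 2), the Hückel 4n+2 condition holds.

Aromatic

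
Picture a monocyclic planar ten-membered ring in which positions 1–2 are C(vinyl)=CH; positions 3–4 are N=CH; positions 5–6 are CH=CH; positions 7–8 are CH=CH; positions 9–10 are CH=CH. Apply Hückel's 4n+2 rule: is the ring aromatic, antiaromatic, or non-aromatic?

The p orbitals form a continuous loop: every atom in a ring double bond is sp² and brings one electron to the p orbital; the doubly-bonded nitrogens are pyridine-type — their lone pairs lie in the ring plane, leaving one electron in the p orbital. The ring is fully conjugated.
Tallying contributions gives 5 × 2 = 10 from the 5 double-bond units.
Since 10 = 4·2 + 2, the ring meets the 4n+2 criterion.

Aromatic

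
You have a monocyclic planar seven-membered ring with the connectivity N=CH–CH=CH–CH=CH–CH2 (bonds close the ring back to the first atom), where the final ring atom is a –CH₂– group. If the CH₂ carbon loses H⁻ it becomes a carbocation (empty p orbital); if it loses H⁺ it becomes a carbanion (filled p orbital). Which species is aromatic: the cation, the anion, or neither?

In either ion the ring is fully conjugated: every atom, including the new sp² carbon, supplies a p orbital.
Cation: 3 × 2 + 0 = 6 π electrons → 4(1)+2, aromatic.
Anion: 3 × 2 + 2 = 8 π electrons → 4(2), antiaromatic.

The cation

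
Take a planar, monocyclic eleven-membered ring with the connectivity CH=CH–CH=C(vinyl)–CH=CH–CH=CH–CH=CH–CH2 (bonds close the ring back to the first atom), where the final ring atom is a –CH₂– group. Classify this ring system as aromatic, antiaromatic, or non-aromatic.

Non-aromatic

The CH2 carbon is saturated: the tetrahedral CH₂ carbon is sp³ and has no p orbital in the ring π system. Conjugation is not continuous around the ring.
Broken conjugation rules out both aromaticity and antiaromaticity.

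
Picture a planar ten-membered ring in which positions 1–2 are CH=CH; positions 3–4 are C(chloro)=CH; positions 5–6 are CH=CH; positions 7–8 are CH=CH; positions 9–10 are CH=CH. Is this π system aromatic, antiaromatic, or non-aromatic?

Check conjugation: the double-bond atoms are sp², each contributing one p electron — every position has a p orbital, so the cyclic π system is continuous.
Adding the contributions, 5 × 2 = 10 from the 5 double-bond units.
10 = 4(2) + 2, which satisfies Hückel's 4n+2 rule.

Aromatic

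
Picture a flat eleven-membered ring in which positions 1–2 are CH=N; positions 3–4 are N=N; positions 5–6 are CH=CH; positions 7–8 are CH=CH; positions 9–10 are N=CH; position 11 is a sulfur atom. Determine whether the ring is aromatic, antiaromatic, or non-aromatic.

Antiaromatic

The p orbitals form a continuous loop: every atom in a ring double bond is sp² and brings one electron to the p orbital; each =N– nitrogen is pyridine-type (lone pair in the sp² plane, one electron in the p orbital); the sulfur donates one lone pair from its p orbital. The ring is fully conjugated.
Counting π electrons: 5 × 2 = 10 from the double-bond units + 2 from the S atom = 12.
12 = 4(3); a planar, fully conjugated 4n system is antiaromatic.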